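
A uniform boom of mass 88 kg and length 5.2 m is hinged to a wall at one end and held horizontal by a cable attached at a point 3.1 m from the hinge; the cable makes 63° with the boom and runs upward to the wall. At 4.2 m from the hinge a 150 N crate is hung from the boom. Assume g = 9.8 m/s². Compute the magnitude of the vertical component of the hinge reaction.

Take torques about the hinge: T sin 63° · 3.1 = 88×9.8×2.6 + 150×4.2 = 2872.2 N·m.
So T = 2872.2 / (0.8910 × 3.1) = 1039.9 N.
ΣF_y = 0: H_y = (88×9.8 + 150) − T sin 63° = 1012.4 − 926.53 = 85.871 N.

|H_y| ≈ 85.9 N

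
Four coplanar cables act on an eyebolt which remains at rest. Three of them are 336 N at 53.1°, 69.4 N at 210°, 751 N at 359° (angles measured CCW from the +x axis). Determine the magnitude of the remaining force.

Sum the known components: ΣF_x = 892.5 N, ΣF_y = 220.9 N.
For equilibrium the remaining force must supply (−ΣF_x, −ΣF_y) = (-892.5, -220.9) N.
Magnitude = √((-892.5)² + (-220.9)²) = 919.5 N; direction = atan2(-220.9, -892.5) = 193.9°.

F ≈ 919 N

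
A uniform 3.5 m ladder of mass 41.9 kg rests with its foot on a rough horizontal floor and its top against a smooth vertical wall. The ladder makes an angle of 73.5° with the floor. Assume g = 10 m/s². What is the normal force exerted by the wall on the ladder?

N_wall ≈ 62.1 N

Torques about the foot: N_wall · 3.5 sin 73.5° = 41.9×10×1.75 cos 73.5° → N_wall = 62.057 N.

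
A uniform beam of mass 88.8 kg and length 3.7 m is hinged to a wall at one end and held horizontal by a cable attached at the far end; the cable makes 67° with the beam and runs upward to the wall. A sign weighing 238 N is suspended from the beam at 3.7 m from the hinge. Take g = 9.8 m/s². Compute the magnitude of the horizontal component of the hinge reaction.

Take torques about the hinge: T sin 67° · 3.7 = 88.8×9.8×1.85 + 238×3.7 = 2490.5 N·m.
So T = 2490.5 / (0.9205 × 3.7) = 731.25 N.
ΣF_x = 0: H_x = T cos 67° = 285.72 N.

H_x ≈ 286 N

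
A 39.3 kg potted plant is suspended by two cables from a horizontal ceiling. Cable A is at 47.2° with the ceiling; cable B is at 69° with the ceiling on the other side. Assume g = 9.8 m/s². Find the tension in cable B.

T_B ≈ 292 N

Weight W = 39.3 × 9.8 = 385.1 N acts straight down.
Horizontal: T_A cos 47.2° = T_B cos 69°  →  T_A = 0.5274 T_B.
Vertical: T_A sin 47.2° + T_B sin 69° = 385.1.
Substituting the horizontal relation into the vertical equation gives 1.321 T_B = 385.1, so T_B = 291.6 N.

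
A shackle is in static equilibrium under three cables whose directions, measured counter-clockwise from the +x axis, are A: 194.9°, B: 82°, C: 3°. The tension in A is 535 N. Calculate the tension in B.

Resolve: ΣF_x = 535 cos 194.9° + T_B cos 82° + T_C cos 3° = 0.
        ΣF_y = 535 sin 194.9° + T_B sin 82° + T_C sin 3° = 0.
The known terms sum to (-517, -137.6) N, so 0.1392 T_B + 0.9986 T_C = 517 and 0.9903 T_B + 0.0523 T_C = 137.6.
Solving simultaneously: T_B = 112.4 N, T_C = 502.1 N.

T_B ≈ 112 N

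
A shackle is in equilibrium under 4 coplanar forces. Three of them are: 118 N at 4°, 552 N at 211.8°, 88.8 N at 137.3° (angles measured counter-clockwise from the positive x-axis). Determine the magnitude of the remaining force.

F ≈ 472 N

Sum the known components: ΣF_x = -416.7 N, ΣF_y = -222.4 N.
For equilibrium the remaining force must supply (−ΣF_x, −ΣF_y) = (416.7, 222.4) N.
Magnitude = √((416.7)² + (222.4)²) = 472.3 N; direction = atan2(222.4, 416.7) = 28.1°.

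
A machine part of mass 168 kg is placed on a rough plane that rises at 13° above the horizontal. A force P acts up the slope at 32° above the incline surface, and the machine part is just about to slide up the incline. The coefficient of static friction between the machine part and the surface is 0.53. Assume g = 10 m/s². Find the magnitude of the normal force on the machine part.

On the verge of sliding up the incline, friction equals μN and acts down the slope.
Perpendicular: N + P sin 32° = W cos 13° = 1637 N.
Along incline: P cos 32° = W sin 13° + μN  with W sin 13° = 377.9 N.
Solving the pair for P and N: P = 1103 N, N = 1052 N (and f = μN = 557.7 N).

N ≈ 1050 N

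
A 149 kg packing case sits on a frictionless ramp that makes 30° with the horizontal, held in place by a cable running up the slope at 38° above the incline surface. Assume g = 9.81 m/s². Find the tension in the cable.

Take axes along and perpendicular to the incline. Weight components: W sin 30° = 730.8 N down-slope, W cos 30° = 1266 N into the surface.
Along incline: T cos 38° = W sin 30° → T = 927.5 N.
Perpendicular: N = W cos 30° − T sin 38° = 694.9 N.

T ≈ 927 N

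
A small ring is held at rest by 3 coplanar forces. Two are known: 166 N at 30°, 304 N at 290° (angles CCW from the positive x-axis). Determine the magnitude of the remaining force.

Sum the known components: ΣF_x = 247.7 N, ΣF_y = -202.7 N.
For equilibrium the remaining force must supply (−ΣF_x, −ΣF_y) = (-247.7, 202.7) N.
Magnitude = √((-247.7)² + (202.7)²) = 320.1 N; direction = atan2(202.7, -247.7) = 140.7°.

F ≈ 320 N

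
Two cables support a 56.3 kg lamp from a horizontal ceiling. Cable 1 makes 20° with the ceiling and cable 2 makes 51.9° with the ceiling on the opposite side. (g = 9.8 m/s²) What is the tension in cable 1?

Weight W = 56.3 × 9.8 = 551.7 N acts straight down.
Horizontal: T_1 cos 20° = T_2 cos 51.9°  →  T_2 = 1.523 T_1.
Vertical: T_1 sin 20° + T_2 sin 51.9° = 551.7.
Substituting the horizontal relation into the vertical equation gives 1.54 T_1 = 551.7, so T_1 = 358.2 N.

T_1 ≈ 358 N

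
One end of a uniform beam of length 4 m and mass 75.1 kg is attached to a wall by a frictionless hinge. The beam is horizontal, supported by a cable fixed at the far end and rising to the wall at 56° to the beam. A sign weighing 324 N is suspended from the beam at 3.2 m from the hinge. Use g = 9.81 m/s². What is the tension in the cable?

Take torques about the hinge: T sin 56° · 4 = 75.1×9.81×2 + 324×3.2 = 2510.3 N·m.
So T = 2510.3 / (0.8290 × 4) = 756.98 N.

T ≈ 757 N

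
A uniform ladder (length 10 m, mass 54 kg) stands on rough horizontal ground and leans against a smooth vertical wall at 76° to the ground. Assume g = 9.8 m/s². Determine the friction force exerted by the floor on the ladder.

f ≈ 66 N

Torques about the foot: N_wall · 10 sin 76° = 54×9.8×5 cos 76° → N_wall = 65.972 N.
ΣF_x = 0: f_floor = N_wall = 65.972 N.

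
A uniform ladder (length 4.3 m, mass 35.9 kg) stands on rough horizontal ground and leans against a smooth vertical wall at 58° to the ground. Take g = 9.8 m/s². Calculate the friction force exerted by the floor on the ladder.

f ≈ 110 N

Torques about the foot: N_wall · 4.3 sin 58° = 35.9×9.8×2.15 cos 58° → N_wall = 109.92 N.
ΣF_x = 0: f_floor = N_wall = 109.92 N.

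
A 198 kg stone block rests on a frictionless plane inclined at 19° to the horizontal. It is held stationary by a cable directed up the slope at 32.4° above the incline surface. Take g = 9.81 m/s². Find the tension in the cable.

T ≈ 749 N

Take axes along and perpendicular to the incline. Weight components: W sin 19° = 632.4 N down-slope, W cos 19° = 1837 N into the surface.
Along incline: T cos 32.4° = W sin 19° → T = 749 N.
Perpendicular: N = W cos 19° − T sin 32.4° = 1435 N.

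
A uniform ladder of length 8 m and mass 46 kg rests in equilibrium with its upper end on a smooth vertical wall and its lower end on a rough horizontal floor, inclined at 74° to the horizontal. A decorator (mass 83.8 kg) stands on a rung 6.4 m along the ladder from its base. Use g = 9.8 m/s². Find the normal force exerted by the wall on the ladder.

N_wall ≈ 253 N

Torques about the foot: N_wall · 8 sin 74° = 46×9.8×4 cos 74° + 83.8×9.8×6.4 cos 74° → N_wall = 253.02 N.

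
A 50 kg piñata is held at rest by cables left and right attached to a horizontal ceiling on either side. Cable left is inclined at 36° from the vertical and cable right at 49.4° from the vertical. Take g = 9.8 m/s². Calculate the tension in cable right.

T_right ≈ 289 N

Angles from the horizontal: cable left is 90° − 36° = 54°, cable right is 90° − 49.4° = 40.6°.
Weight W = 50 × 9.8 = 490 N acts straight down.
Horizontal: T_left cos 54° = T_right cos 40.6°  →  T_left = 1.292 T_right.
Vertical: T_left sin 54° + T_right sin 40.6° = 490.
Substituting the horizontal relation into the vertical equation gives 1.696 T_right = 490, so T_right = 288.9 N.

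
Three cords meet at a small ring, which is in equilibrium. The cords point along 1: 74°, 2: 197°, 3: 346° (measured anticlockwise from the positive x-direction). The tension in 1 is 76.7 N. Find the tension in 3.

T_3 ≈ 125 N

Resolve: ΣF_x = 76.7 cos 74° + T_2 cos 197° + T_3 cos 346° = 0.
        ΣF_y = 76.7 sin 74° + T_2 sin 197° + T_3 sin 346° = 0.
The known terms sum to (21.14, 73.73) N, so -0.9563 T_2 + 0.9703 T_3 = -21.14 and -0.2924 T_2 − 0.2419 T_3 = -73.73.
Solving simultaneously: T_2 = 148.8 N, T_3 = 124.9 N.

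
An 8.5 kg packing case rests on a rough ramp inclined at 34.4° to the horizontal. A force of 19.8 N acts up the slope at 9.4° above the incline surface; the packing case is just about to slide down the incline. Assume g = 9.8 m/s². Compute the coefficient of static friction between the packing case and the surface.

On the verge of sliding down the incline, friction is at its maximum μN and acts up the slope.
Perpendicular to incline: N = W cos 34.4° − P sin 9.4° = 68.73 − 3.234 = 65.5 N.
Along incline: P cos 9.4° + μN = W sin 34.4° → μ = (W sin 34.4° − P cos 9.4°) / N = 0.4203.

μ ≈ 0.420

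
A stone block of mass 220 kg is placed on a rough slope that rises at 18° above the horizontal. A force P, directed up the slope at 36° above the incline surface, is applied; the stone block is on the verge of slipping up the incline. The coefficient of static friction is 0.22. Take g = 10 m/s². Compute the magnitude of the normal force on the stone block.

N ≈ 1380 N

On the verge of sliding up the incline, friction equals μN and acts down the slope.
Perpendicular: N + P sin 36° = W cos 18° = 2092 N.
Along incline: P cos 36° = W sin 18° + μN  with W sin 18° = 679.8 N.
Solving the pair for P and N: P = 1215 N, N = 1378 N (and f = μN = 303.2 N).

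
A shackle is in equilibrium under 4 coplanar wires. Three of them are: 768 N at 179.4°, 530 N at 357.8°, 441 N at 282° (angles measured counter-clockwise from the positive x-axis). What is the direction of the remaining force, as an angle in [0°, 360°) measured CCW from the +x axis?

Sum the known components: ΣF_x = -146.7 N, ΣF_y = -443.7 N.
For equilibrium the remaining force must supply (−ΣF_x, −ΣF_y) = (146.7, 443.7) N.
Magnitude = √((146.7)² + (443.7)²) = 467.3 N; direction = atan2(443.7, 146.7) = 71.7°.

θ ≈ 71.7°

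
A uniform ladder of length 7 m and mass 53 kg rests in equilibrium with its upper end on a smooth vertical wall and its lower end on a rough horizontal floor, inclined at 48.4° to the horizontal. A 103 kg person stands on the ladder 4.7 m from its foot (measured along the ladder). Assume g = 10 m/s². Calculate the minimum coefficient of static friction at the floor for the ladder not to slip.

ΣF_y = 0: N_floor = 53×10 + 103×10 = 1560 N.
Torques about the foot: N_wall · 7 sin 48.4° = 53×10×3.5 cos 48.4° + 103×10×4.7 cos 48.4° → N_wall = 849.28 N.
ΣF_x = 0: f_floor = N_wall = 849.28 N.
μ_min = f_floor / N_floor = 849.28 / 1560 = 0.5444.

μ_min ≈ 0.544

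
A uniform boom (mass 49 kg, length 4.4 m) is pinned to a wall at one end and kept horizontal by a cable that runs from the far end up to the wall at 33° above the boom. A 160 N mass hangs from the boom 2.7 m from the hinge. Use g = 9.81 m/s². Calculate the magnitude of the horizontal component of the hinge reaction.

H_x ≈ 521 N

Take torques about the hinge: T sin 33° · 4.4 = 49×9.81×2.2 + 160×2.7 = 1489.5 N·m.
So T = 1489.5 / (0.5446 × 4.4) = 621.56 N.
ΣF_x = 0: H_x = T cos 33° = 521.29 N.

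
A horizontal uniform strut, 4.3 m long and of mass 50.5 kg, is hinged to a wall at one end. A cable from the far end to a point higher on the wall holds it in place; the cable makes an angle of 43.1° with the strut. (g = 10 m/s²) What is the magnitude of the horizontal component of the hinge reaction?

Take torques about the hinge: T sin 43.1° · 4.3 = 50.5×10×2.15 = 1085.8 N·m.
So T = 1085.8 / (0.6833 × 4.3) = 369.54 N.
ΣF_x = 0: H_x = T cos 43.1° = 269.83 N.

H_x ≈ 270 N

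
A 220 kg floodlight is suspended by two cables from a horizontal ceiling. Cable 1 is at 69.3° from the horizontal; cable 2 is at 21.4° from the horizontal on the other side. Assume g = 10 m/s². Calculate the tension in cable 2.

T_2 ≈ 778 N

Weight W = 220 × 10 = 2200 N acts straight down.
Horizontal: T_1 cos 69.3° = T_2 cos 21.4°  →  T_1 = 2.634 T_2.
Vertical: T_1 sin 69.3° + T_2 sin 21.4° = 2200.
Substituting the horizontal relation into the vertical equation gives 2.829 T_2 = 2200, so T_2 = 777.7 N.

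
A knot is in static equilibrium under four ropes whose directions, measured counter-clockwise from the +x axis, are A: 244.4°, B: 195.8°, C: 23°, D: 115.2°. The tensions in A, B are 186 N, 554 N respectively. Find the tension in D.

Resolve: ΣF_x = 186 cos 244.4° + 554 cos 195.8° + T_C cos 23° + T_D cos 115.2° = 0.
        ΣF_y = 186 sin 244.4° + 554 sin 195.8° + T_C sin 23° + T_D sin 115.2° = 0.
The known terms sum to (-613.4, -318.6) N, so 0.9205 T_C − 0.4258 T_D = 613.4 and 0.3907 T_C + 0.9048 T_D = 318.6.
Solving simultaneously: T_C = 691.2 N, T_D = 53.61 N.

T_D ≈ 53.6 N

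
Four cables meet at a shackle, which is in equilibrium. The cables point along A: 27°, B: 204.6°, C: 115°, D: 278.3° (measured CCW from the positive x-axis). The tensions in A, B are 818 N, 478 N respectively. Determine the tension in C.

T_C ≈ 1100 N

Resolve: ΣF_x = 818 cos 27° + 478 cos 204.6° + T_C cos 115° + T_D cos 278.3° = 0.
        ΣF_y = 818 sin 27° + 478 sin 204.6° + T_C sin 115° + T_D sin 278.3° = 0.
The known terms sum to (294.2, 172.4) N, so -0.4226 T_C + 0.1444 T_D = -294.2 and 0.9063 T_C − 0.9895 T_D = -172.4.
Solving simultaneously: T_C = 1100 N, T_D = 1181 N.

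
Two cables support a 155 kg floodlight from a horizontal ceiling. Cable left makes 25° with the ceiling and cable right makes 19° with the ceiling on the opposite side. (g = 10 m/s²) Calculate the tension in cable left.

T_left ≈ 2110 N

Weight W = 155 × 10 = 1550 N acts straight down.
Horizontal: T_left cos 25° = T_right cos 19°  →  T_right = 0.9585 T_left.
Vertical: T_left sin 25° + T_right sin 19° = 1550.
Substituting the horizontal relation into the vertical equation gives 0.7347 T_left = 1550, so T_left = 2110 N.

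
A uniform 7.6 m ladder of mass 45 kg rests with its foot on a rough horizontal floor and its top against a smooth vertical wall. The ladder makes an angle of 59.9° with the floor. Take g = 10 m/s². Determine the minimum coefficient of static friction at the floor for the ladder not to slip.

μ_min ≈ 0.290

ΣF_y = 0: N_floor = 45×10 = 450 N.
Torques about the foot: N_wall · 7.6 sin 59.9° = 45×10×3.8 cos 59.9° → N_wall = 130.43 N.
ΣF_x = 0: f_floor = N_wall = 130.43 N.
μ_min = f_floor / N_floor = 130.43 / 450 = 0.2898.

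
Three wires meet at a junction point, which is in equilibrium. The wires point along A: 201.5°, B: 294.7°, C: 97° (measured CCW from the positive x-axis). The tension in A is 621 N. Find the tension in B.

Resolve: ΣF_x = 621 cos 201.5° + T_B cos 294.7° + T_C cos 97° = 0.
        ΣF_y = 621 sin 201.5° + T_B sin 294.7° + T_C sin 97° = 0.
The known terms sum to (-577.8, -227.6) N, so 0.4179 T_B − 0.1219 T_C = 577.8 and -0.9085 T_B + 0.9925 T_C = 227.6.
Solving simultaneously: T_B = 1977 N, T_C = 2039 N.

T_B ≈ 1980 N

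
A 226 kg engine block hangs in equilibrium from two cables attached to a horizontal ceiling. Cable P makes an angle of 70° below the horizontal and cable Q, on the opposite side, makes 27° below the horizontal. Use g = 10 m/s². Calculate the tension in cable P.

Weight W = 226 × 10 = 2260 N acts straight down.
Horizontal: T_P cos 70° = T_Q cos 27°  →  T_Q = 0.3839 T_P.
Vertical: T_P sin 70° + T_Q sin 27° = 2260.
Substituting the horizontal relation into the vertical equation gives 1.114 T_P = 2260, so T_P = 2029 N.

T_P ≈ 2030 N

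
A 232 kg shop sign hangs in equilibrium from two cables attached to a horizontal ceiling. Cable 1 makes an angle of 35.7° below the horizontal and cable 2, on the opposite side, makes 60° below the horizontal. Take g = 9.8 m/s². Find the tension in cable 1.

Weight W = 232 × 9.8 = 2274 N acts straight down.
Horizontal: T_1 cos 35.7° = T_2 cos 60°  →  T_2 = 1.624 T_1.
Vertical: T_1 sin 35.7° + T_2 sin 60° = 2274.
Substituting the horizontal relation into the vertical equation gives 1.99 T_1 = 2274, so T_1 = 1142 N.

T_1 ≈ 1140 N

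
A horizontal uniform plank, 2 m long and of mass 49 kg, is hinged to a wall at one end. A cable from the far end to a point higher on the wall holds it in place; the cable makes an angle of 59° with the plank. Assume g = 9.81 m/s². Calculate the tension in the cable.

T ≈ 280 N

Take torques about the hinge: T sin 59° · 2 = 49×9.81×1 = 480.69 N·m.
So T = 480.69 / (0.8572 × 2) = 280.39 N.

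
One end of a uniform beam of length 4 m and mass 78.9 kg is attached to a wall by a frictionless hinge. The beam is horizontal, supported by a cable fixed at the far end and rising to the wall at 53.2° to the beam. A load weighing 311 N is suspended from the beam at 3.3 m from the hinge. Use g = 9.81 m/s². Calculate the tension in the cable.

Take torques about the hinge: T sin 53.2° · 4 = 78.9×9.81×2 + 311×3.3 = 2574.3 N·m.
So T = 2574.3 / (0.8007 × 4) = 803.74 N.

T ≈ 804 N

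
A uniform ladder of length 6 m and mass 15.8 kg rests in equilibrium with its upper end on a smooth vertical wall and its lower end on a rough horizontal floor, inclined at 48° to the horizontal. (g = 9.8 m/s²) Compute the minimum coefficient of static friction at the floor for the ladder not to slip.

μ_min ≈ 0.450

ΣF_y = 0: N_floor = 15.8×9.8 = 154.84 N.
Torques about the foot: N_wall · 6 sin 48° = 15.8×9.8×3 cos 48° → N_wall = 69.709 N.
ΣF_x = 0: f_floor = N_wall = 69.709 N.
μ_min = f_floor / N_floor = 69.709 / 154.84 = 0.4502.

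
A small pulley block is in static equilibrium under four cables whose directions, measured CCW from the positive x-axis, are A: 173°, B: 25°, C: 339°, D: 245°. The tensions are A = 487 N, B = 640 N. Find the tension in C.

T_C ≈ 51.9 N

Resolve: ΣF_x = 487 cos 173° + 640 cos 25° + T_C cos 339° + T_D cos 245° = 0.
        ΣF_y = 487 sin 173° + 640 sin 25° + T_C sin 339° + T_D sin 245° = 0.
The known terms sum to (96.67, 329.8) N, so 0.9336 T_C − 0.4226 T_D = -96.67 and -0.3584 T_C − 0.9063 T_D = -329.8.
Solving simultaneously: T_C = 51.91 N, T_D = 343.4 N.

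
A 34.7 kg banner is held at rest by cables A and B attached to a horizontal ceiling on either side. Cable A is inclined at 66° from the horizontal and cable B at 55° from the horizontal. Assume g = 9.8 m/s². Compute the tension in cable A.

T_A ≈ 228 N

Weight W = 34.7 × 9.8 = 340.1 N acts straight down.
Horizontal: T_A cos 66° = T_B cos 55°  →  T_B = 0.7091 T_A.
Vertical: T_A sin 66° + T_B sin 55° = 340.1.
Substituting the horizontal relation into the vertical equation gives 1.494 T_A = 340.1, so T_A = 227.6 N.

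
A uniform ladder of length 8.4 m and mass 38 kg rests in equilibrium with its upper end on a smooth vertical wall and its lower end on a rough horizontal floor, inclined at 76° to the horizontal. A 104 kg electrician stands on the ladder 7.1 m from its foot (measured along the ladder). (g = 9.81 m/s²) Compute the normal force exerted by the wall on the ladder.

N_wall ≈ 261 N

Torques about the foot: N_wall · 8.4 sin 76° = 38×9.81×4.2 cos 76° + 104×9.81×7.1 cos 76° → N_wall = 261.48 N.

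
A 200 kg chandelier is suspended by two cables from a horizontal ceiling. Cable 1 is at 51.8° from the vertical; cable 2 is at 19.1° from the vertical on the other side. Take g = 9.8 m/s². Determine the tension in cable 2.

Angles from the horizontal: cable 1 is 90° − 51.8° = 38.2°, cable 2 is 90° − 19.1° = 70.9°.
Weight W = 200 × 9.8 = 1960 N acts straight down.
Horizontal: T_1 cos 38.2° = T_2 cos 70.9°  →  T_1 = 0.4164 T_2.
Vertical: T_1 sin 38.2° + T_2 sin 70.9° = 1960.
Substituting the horizontal relation into the vertical equation gives 1.202 T_2 = 1960, so T_2 = 1630 N.

T_2 ≈ 1630 N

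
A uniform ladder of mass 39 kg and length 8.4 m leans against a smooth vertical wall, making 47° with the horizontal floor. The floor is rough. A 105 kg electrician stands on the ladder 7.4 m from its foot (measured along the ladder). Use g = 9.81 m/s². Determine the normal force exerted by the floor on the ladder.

N_floor ≈ 1410 N

ΣF_y = 0: N_floor = 39×9.81 + 105×9.81 = 1412.6 N.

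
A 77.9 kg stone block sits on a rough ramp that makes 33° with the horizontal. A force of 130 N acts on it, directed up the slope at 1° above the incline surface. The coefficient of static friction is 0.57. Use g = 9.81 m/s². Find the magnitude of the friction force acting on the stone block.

f ≈ 286 N

Axes along / perpendicular to the incline. W sin 33° = 416.2 N down-slope; W cos 33° = 640.9 N into the surface.
Perpendicular: N = W cos 33° − P sin 1° = 640.9 − 2.269 = 638.6 N.
Along incline: P cos 1° + f = W sin 33° (friction acts up-slope) → f = 416.2 − 130 = 286.2 N.
|f| = 286.2 N ≤ μN = 364 N, so the stone block is indeed static.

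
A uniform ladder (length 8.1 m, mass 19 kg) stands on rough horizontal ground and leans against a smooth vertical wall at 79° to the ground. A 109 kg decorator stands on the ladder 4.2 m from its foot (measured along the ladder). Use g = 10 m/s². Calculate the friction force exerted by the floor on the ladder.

f ≈ 128 N

Torques about the foot: N_wall · 8.1 sin 79° = 19×10×4.05 cos 79° + 109×10×4.2 cos 79° → N_wall = 128.33 N.
ΣF_x = 0: f_floor = N_wall = 128.33 N.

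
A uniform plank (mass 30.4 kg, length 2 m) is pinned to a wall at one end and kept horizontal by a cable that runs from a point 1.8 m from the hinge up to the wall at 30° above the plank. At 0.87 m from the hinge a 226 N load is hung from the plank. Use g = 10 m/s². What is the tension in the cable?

Take torques about the hinge: T sin 30° · 1.8 = 30.4×10×1 + 226×0.87 = 500.62 N·m.
So T = 500.62 / (0.5000 × 1.8) = 556.24 N.

T ≈ 556 N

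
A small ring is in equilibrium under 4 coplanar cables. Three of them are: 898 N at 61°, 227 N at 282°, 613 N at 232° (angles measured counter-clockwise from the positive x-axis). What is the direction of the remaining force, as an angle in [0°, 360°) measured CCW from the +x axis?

θ ≈ 217°

Sum the known components: ΣF_x = 105.2 N, ΣF_y = 80.32 N.
For equilibrium the remaining force must supply (−ΣF_x, −ΣF_y) = (-105.2, -80.32) N.
Magnitude = √((-105.2)² + (-80.32)²) = 132.3 N; direction = atan2(-80.32, -105.2) = 217.4°.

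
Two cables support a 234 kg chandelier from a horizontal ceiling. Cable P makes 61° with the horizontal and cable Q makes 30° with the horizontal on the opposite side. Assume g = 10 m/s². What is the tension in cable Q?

T_Q ≈ 1130 N

Weight W = 234 × 10 = 2340 N acts straight down.
Horizontal: T_P cos 61° = T_Q cos 30°  →  T_P = 1.786 T_Q.
Vertical: T_P sin 61° + T_Q sin 30° = 2340.
Substituting the horizontal relation into the vertical equation gives 2.062 T_Q = 2340, so T_Q = 1135 N.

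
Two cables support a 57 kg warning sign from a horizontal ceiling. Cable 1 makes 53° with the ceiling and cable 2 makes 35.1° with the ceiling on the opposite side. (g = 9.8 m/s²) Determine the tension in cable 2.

Weight W = 57 × 9.8 = 558.6 N acts straight down.
Horizontal: T_1 cos 53° = T_2 cos 35.1°  →  T_1 = 1.359 T_2.
Vertical: T_1 sin 53° + T_2 sin 35.1° = 558.6.
Substituting the horizontal relation into the vertical equation gives 1.661 T_2 = 558.6, so T_2 = 336.4 N.

T_2 ≈ 336 N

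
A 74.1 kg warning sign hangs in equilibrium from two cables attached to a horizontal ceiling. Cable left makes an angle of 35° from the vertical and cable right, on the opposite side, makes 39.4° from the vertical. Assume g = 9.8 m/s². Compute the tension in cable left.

Angles from the horizontal: cable left is 90° − 35° = 55°, cable right is 90° − 39.4° = 50.6°.
Weight W = 74.1 × 9.8 = 726.2 N acts straight down.
Horizontal: T_left cos 55° = T_right cos 50.6°  →  T_right = 0.9037 T_left.
Vertical: T_left sin 55° + T_right sin 50.6° = 726.2.
Substituting the horizontal relation into the vertical equation gives 1.517 T_left = 726.2, so T_left = 478.6 N.

T_left ≈ 479 N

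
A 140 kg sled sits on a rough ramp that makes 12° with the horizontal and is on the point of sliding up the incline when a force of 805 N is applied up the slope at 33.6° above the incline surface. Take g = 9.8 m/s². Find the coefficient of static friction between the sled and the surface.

μ ≈ 0.430

On the verge of sliding up the incline, friction is at its maximum μN and acts down the slope.
Perpendicular to incline: N = W cos 12° − P sin 33.6° = 1342 − 445.5 = 896.5 N.
Along incline: P cos 33.6° − μN = W sin 12° → μ = −(W sin 12° − P cos 33.6°) / N = 0.4297.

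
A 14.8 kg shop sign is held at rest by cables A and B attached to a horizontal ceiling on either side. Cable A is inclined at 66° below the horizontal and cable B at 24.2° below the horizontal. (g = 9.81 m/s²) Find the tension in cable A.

T_A ≈ 132 N

Weight W = 14.8 × 9.81 = 145.2 N acts straight down.
Horizontal: T_A cos 66° = T_B cos 24.2°  →  T_B = 0.4459 T_A.
Vertical: T_A sin 66° + T_B sin 24.2° = 145.2.
Substituting the horizontal relation into the vertical equation gives 1.096 T_A = 145.2, so T_A = 132.4 N.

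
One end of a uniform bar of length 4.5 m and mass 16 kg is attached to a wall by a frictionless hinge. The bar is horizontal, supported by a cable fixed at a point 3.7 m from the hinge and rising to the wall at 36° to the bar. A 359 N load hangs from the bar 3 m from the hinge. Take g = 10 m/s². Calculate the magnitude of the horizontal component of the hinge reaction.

Take torques about the hinge: T sin 36° · 3.7 = 16×10×2.25 + 359×3 = 1437 N·m.
So T = 1437 / (0.5878 × 3.7) = 660.75 N.
ΣF_x = 0: H_x = T cos 36° = 534.56 N.

H_x ≈ 535 N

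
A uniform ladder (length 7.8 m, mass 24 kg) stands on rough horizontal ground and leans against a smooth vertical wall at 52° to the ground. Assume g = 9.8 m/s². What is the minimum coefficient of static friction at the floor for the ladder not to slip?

ΣF_y = 0: N_floor = 24×9.8 = 235.2 N.
Torques about the foot: N_wall · 7.8 sin 52° = 24×9.8×3.9 cos 52° → N_wall = 91.879 N.
ΣF_x = 0: f_floor = N_wall = 91.879 N.
μ_min = f_floor / N_floor = 91.879 / 235.2 = 0.3906.

μ_min ≈ 0.391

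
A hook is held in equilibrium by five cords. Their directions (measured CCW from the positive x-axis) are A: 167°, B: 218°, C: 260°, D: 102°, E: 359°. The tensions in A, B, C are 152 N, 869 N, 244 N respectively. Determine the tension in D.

T_D ≈ 776 N

Resolve: ΣF_x = 152 cos 167° + 869 cos 218° + 244 cos 260° + T_D cos 102° + T_E cos 359° = 0.
        ΣF_y = 152 sin 167° + 869 sin 218° + 244 sin 260° + T_D sin 102° + T_E sin 359° = 0.
The known terms sum to (-875.3, -741.1) N, so -0.2079 T_D + 0.9998 T_E = 875.3 and 0.9781 T_D − 0.0175 T_E = 741.1.
Solving simultaneously: T_D = 776.2 N, T_E = 1037 N.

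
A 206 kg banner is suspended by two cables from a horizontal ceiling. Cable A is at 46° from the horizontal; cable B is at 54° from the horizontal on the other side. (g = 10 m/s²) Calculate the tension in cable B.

Weight W = 206 × 10 = 2060 N acts straight down.
Horizontal: T_A cos 46° = T_B cos 54°  →  T_A = 0.8462 T_B.
Vertical: T_A sin 46° + T_B sin 54° = 2060.
Substituting the horizontal relation into the vertical equation gives 1.418 T_B = 2060, so T_B = 1453 N.

T_B ≈ 1450 N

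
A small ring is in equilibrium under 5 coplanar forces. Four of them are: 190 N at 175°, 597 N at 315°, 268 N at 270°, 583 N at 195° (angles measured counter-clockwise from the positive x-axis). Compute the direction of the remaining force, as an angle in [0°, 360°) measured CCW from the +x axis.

Sum the known components: ΣF_x = -330.3 N, ΣF_y = -824.5 N.
For equilibrium the remaining force must supply (−ΣF_x, −ΣF_y) = (330.3, 824.5) N.
Magnitude = √((330.3)² + (824.5)²) = 888.2 N; direction = atan2(824.5, 330.3) = 68.2°.

θ ≈ 68.2°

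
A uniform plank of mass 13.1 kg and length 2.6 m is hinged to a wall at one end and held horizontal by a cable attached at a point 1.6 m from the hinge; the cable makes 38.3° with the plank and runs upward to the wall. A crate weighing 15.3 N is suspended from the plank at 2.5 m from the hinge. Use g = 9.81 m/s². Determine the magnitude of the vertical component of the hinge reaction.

Take torques about the hinge: T sin 38.3° · 1.6 = 13.1×9.81×1.3 + 15.3×2.5 = 205.31 N·m.
So T = 205.31 / (0.6198 × 1.6) = 207.04 N.
ΣF_y = 0: H_y = (13.1×9.81 + 15.3) − T sin 38.3° = 143.81 − 128.32 = 15.49 N.

|H_y| ≈ 15.5 N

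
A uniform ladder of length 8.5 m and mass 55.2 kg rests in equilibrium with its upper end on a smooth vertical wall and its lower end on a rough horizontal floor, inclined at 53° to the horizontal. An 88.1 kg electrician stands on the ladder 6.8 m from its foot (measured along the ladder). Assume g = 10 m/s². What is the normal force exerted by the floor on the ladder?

N_floor ≈ 1430 N

ΣF_y = 0: N_floor = 55.2×10 + 88.1×10 = 1433 N.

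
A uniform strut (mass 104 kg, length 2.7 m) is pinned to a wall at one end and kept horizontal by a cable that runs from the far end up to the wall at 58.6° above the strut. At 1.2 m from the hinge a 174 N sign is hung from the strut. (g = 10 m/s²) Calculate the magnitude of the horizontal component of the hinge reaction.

H_x ≈ 365 N

Take torques about the hinge: T sin 58.6° · 2.7 = 104×10×1.35 + 174×1.2 = 1612.8 N·m.
So T = 1612.8 / (0.8536 × 2.7) = 699.82 N.
ΣF_x = 0: H_x = T cos 58.6° = 364.61 N.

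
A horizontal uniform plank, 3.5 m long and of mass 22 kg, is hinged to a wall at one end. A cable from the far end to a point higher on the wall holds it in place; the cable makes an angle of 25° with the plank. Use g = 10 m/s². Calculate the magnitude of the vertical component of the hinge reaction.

|H_y| ≈ 110 N

Take torques about the hinge: T sin 25° · 3.5 = 22×10×1.75 = 385 N·m.
So T = 385 / (0.4226 × 3.5) = 260.28 N.
ΣF_y = 0: H_y = (22×10) − T sin 25° = 220 − 110 = 110 N.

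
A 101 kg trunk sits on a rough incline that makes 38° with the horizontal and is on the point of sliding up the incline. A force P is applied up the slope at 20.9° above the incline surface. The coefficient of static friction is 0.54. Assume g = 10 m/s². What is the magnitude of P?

On the verge of sliding up the incline, friction equals μN and acts down the slope.
Perpendicular: N + P sin 20.9° = W cos 38° = 795.9 N.
Along incline: P cos 20.9° = W sin 38° + μN  with W sin 38° = 621.8 N.
Solving the pair for P and N: P = 933.2 N, N = 463 N (and f = μN = 250 N).

P ≈ 933 N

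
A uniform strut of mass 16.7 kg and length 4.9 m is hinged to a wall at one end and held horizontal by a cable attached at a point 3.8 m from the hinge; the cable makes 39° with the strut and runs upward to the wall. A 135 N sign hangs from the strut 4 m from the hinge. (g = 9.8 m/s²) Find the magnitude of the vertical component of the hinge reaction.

|H_y| ≈ 51 N

Take torques about the hinge: T sin 39° · 3.8 = 16.7×9.8×2.45 + 135×4 = 940.97 N·m.
So T = 940.97 / (0.6293 × 3.8) = 393.48 N.
ΣF_y = 0: H_y = (16.7×9.8 + 135) − T sin 39° = 298.66 − 247.62 = 51.037 N.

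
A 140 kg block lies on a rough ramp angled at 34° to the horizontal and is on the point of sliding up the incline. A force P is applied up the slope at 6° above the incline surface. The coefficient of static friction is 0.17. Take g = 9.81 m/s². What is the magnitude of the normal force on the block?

N ≈ 1040 N

On the verge of sliding up the incline, friction equals μN and acts down the slope.
Perpendicular: N + P sin 6° = W cos 34° = 1139 N.
Along incline: P cos 6° = W sin 34° + μN  with W sin 34° = 768 N.
Solving the pair for P and N: P = 949.9 N, N = 1039 N (and f = μN = 176.7 N).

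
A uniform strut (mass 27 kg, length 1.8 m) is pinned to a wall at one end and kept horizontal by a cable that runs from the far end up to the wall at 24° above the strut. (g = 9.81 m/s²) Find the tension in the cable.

Take torques about the hinge: T sin 24° · 1.8 = 27×9.81×0.9 = 238.38 N·m.
So T = 238.38 / (0.4067 × 1.8) = 325.6 N.

T ≈ 326 N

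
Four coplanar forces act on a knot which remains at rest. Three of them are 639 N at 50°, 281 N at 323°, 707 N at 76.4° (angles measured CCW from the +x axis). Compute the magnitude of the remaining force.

Sum the known components: ΣF_x = 801.4 N, ΣF_y = 1008 N.
For equilibrium the remaining force must supply (−ΣF_x, −ΣF_y) = (-801.4, -1008) N.
Magnitude = √((-801.4)² + (-1008)²) = 1287 N; direction = atan2(-1008, -801.4) = 231.5°.

F ≈ 1290 N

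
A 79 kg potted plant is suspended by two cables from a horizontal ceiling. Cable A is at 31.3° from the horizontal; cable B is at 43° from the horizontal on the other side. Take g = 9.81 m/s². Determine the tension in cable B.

Weight W = 79 × 9.81 = 775 N acts straight down.
Horizontal: T_A cos 31.3° = T_B cos 43°  →  T_A = 0.8559 T_B.
Vertical: T_A sin 31.3° + T_B sin 43° = 775.
Substituting the horizontal relation into the vertical equation gives 1.127 T_B = 775, so T_B = 687.9 N.

T_B ≈ 688 N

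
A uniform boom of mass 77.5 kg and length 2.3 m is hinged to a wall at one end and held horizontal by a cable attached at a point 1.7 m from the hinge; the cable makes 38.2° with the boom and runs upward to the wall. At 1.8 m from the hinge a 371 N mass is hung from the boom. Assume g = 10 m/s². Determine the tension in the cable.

Take torques about the hinge: T sin 38.2° · 1.7 = 77.5×10×1.15 + 371×1.8 = 1559 N·m.
So T = 1559 / (0.6184 × 1.7) = 1483 N.

T ≈ 1480 N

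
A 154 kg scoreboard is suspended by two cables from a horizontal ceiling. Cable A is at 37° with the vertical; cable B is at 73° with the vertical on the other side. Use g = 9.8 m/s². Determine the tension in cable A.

T_A ≈ 1540 N

Angles from the horizontal: cable A is 90° − 37° = 53°, cable B is 90° − 73° = 17°.
Weight W = 154 × 9.8 = 1509 N acts straight down.
Horizontal: T_A cos 53° = T_B cos 17°  →  T_B = 0.6293 T_A.
Vertical: T_A sin 53° + T_B sin 17° = 1509.
Substituting the horizontal relation into the vertical equation gives 0.9826 T_A = 1509, so T_A = 1536 N.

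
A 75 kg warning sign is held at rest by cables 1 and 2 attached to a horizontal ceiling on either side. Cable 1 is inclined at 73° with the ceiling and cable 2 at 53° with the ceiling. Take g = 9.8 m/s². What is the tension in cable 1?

T_1 ≈ 547 N

Weight W = 75 × 9.8 = 735 N acts straight down.
Horizontal: T_1 cos 73° = T_2 cos 53°  →  T_2 = 0.4858 T_1.
Vertical: T_1 sin 73° + T_2 sin 53° = 735.
Substituting the horizontal relation into the vertical equation gives 1.344 T_1 = 735, so T_1 = 546.8 N.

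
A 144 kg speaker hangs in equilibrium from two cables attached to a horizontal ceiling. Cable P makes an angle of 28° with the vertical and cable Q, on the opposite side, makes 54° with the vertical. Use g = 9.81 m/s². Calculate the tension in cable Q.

Angles from the horizontal: cable P is 90° − 28° = 62°, cable Q is 90° − 54° = 36°.
Weight W = 144 × 9.81 = 1413 N acts straight down.
Horizontal: T_P cos 62° = T_Q cos 36°  →  T_P = 1.723 T_Q.
Vertical: T_P sin 62° + T_Q sin 36° = 1413.
Substituting the horizontal relation into the vertical equation gives 2.109 T_Q = 1413, so T_Q = 669.7 N.

T_Q ≈ 670 N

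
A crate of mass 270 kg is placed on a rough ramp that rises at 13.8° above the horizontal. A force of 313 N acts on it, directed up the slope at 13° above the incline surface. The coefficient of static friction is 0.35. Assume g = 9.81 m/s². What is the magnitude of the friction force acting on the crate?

f ≈ 327 N

Axes along / perpendicular to the incline. W sin 13.8° = 631.8 N down-slope; W cos 13.8° = 2572 N into the surface.
Perpendicular: N = W cos 13.8° − P sin 13° = 2572 − 70.41 = 2502 N.
Along incline: P cos 13° + f = W sin 13.8° (friction acts up-slope) → f = 631.8 − 305 = 326.8 N.
|f| = 326.8 N ≤ μN = 875.6 N, so the crate is indeed static.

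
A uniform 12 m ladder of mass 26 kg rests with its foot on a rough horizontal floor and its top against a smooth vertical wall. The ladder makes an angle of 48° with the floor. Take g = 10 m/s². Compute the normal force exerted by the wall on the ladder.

Torques about the foot: N_wall · 12 sin 48° = 26×10×6 cos 48° → N_wall = 117.05 N.

N_wall ≈ 117 N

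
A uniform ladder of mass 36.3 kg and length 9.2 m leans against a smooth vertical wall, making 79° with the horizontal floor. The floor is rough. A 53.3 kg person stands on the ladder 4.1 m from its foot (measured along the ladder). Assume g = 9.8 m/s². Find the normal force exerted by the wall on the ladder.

N_wall ≈ 79.8 N

Torques about the foot: N_wall · 9.2 sin 79° = 36.3×9.8×4.6 cos 79° + 53.3×9.8×4.1 cos 79° → N_wall = 79.823 N.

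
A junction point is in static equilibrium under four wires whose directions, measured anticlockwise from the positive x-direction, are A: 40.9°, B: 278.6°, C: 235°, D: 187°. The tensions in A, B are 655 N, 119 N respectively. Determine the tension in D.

T_D ≈ 325 N

Resolve: ΣF_x = 655 cos 40.9° + 119 cos 278.6° + T_C cos 235° + T_D cos 187° = 0.
        ΣF_y = 655 sin 40.9° + 119 sin 278.6° + T_C sin 235° + T_D sin 187° = 0.
The known terms sum to (512.9, 311.2) N, so -0.5736 T_C − 0.9925 T_D = -512.9 and -0.8192 T_C − 0.1219 T_D = -311.2.
Solving simultaneously: T_C = 331.5 N, T_D = 325.1 N.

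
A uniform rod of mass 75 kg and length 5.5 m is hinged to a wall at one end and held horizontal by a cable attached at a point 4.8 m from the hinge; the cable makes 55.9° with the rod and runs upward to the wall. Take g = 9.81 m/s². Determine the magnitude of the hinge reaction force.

Take torques about the hinge: T sin 55.9° · 4.8 = 75×9.81×2.75 = 2023.3 N·m.
So T = 2023.3 / (0.8281 × 4.8) = 509.05 N.
ΣF_x = 0: H_x = T cos 55.9° = 285.39 N.
ΣF_y = 0: H_y = (75×9.81) − T sin 55.9° = 735.75 − 421.52 = 314.23 N.
|H| = √(H_x² + H_y²) = √((285.39)² + (314.23)²) = 424.48 N.

|H| ≈ 424 N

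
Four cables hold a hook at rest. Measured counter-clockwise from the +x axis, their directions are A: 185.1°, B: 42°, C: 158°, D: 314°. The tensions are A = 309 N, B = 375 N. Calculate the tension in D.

T_D ≈ 483 N

Resolve: ΣF_x = 309 cos 185.1° + 375 cos 42° + T_C cos 158° + T_D cos 314° = 0.
        ΣF_y = 309 sin 185.1° + 375 sin 42° + T_C sin 158° + T_D sin 314° = 0.
The known terms sum to (-29.1, 223.5) N, so -0.9272 T_C + 0.6947 T_D = 29.1 and 0.3746 T_C − 0.7193 T_D = -223.5.
Solving simultaneously: T_C = 330.2 N, T_D = 482.6 N.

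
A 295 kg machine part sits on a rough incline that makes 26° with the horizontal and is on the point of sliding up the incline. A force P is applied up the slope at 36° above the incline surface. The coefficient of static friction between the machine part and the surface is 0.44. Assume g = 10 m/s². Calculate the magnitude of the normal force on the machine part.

N ≈ 1300 N

On the verge of sliding up the incline, friction equals μN and acts down the slope.
Perpendicular: N + P sin 36° = W cos 26° = 2651 N.
Along incline: P cos 36° = W sin 26° + μN  with W sin 26° = 1293 N.
Solving the pair for P and N: P = 2304 N, N = 1297 N (and f = μN = 570.8 N).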